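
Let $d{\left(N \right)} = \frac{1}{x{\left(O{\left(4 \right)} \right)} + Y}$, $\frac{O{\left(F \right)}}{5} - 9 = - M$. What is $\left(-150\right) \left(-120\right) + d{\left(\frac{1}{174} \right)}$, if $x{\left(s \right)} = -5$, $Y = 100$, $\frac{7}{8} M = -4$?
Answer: $\frac{1710001}{95} \approx 18000.0$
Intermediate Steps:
$M = - \frac{32}{7}$ ($M = \frac{8}{7} \left(-4\right) = - \frac{32}{7} \approx -4.5714$)
$O{\left(F \right)} = \frac{475}{7}$ ($O{\left(F \right)} = 45 + 5 \left(\left(-1\right) \left(- \frac{32}{7}\right)\right) = 45 + 5 \cdot \frac{32}{7} = 45 + \frac{160}{7} = \frac{475}{7}$)
$d{\left(N \right)} = \frac{1}{95}$ ($d{\left(N \right)} = \frac{1}{-5 + 100} = \frac{1}{95}$)
$\left(-150\right) \left(-120\right) + d{\left(\frac{1}{174} \right)} = \left(-150\right) \left(-120\right) + \frac{1}{95} = 18000 + \frac{1}{95} = \frac{1710001}{95}$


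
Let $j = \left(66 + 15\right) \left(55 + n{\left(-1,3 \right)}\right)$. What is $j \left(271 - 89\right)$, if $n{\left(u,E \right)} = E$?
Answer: $855036$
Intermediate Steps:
$j = 4698$ ($j = \left(66 + 15\right) \left(55 + 3\right) = 81 \cdot 58 = 4698$)
$j \left(271 - 89\right) = 4698 \left(271 - 89\right) = 4698 \cdot 182 = 855036$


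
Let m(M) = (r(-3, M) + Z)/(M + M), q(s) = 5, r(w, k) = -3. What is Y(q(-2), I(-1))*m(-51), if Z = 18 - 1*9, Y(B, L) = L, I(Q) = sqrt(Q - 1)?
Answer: -I*sqrt(2)/17 ≈ -0.083189*I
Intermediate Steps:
I(Q) = sqrt(-1 + Q)
Z = 9 (Z = 18 - 9 = 9)
m(M) = 3/M (m(M) = (-3 + 9)/(M + M) = 6/((2*M)) = 6*(1/(2*M)) = 3/M)
Y(q(-2), I(-1))*m(-51) = sqrt(-1 - 1)*(3/(-51)) = sqrt(-2)*(3*(-1/51)) = (I*sqrt(2))*(-1/17) = -I*sqrt(2)/17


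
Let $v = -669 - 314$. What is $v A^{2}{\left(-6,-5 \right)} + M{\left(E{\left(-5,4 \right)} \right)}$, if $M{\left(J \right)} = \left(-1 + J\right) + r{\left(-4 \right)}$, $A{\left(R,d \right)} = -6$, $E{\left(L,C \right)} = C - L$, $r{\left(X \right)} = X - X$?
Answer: $-35380$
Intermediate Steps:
$r{\left(X \right)} = 0$
$M{\left(J \right)} = -1 + J$ ($M{\left(J \right)} = \left(-1 + J\right) + 0 = -1 + J$)
$v = -983$ ($v = -669 - 314 = -983$)
$v A^{2}{\left(-6,-5 \right)} + M{\left(E{\left(-5,4 \right)} \right)} = - 983 \left(-6\right)^{2} + \left(-1 + \left(4 - -5\right)\right) = \left(-983\right) 36 + \left(-1 + \left(4 + 5\right)\right) = -35388 + \left(-1 + 9\right) = -35388 + 8 = -35380$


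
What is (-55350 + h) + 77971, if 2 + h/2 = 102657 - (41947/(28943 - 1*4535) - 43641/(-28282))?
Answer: 39334468627993/172576764 ≈ 2.2792e+5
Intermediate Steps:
h = 35430609649549/172576764 (h = -4 + 2*(102657 - (41947/(28943 - 1*4535) - 43641/(-28282))) = -4 + 2*(102657 - (41947/(28943 - 4535) - 43641*(-1/28282))) = -4 + 2*(102657 - (41947/24408 + 43641/28282)) = -4 + 2*(102657 - 1*1125767291/345153528) = -4 + 2*(102657 - 1125767291/345153528) = -4 + 2*(35431299956605/345153528) = -4 + 35431299956605/172576764 = 35430609649549/172576764 ≈ 2.0530e+5)
(-55350 + h) + 77971 = (-55350 + 35430609649549/172576764) + 77971 = 25878485762149/172576764 + 77971 = 39334468627993/172576764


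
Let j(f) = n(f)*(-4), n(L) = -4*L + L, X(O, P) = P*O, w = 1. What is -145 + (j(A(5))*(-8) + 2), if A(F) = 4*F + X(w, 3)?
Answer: -2351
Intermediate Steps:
X(O, P) = O*P
n(L) = -3*L
A(F) = 3 + 4*F (A(F) = 4*F + 1*3 = 4*F + 3 = 3 + 4*F)
j(f) = 12*f (j(f) = -3*f*(-4) = 12*f)
-145 + (j(A(5))*(-8) + 2) = -145 + ((12*(3 + 4*5))*(-8) + 2) = -145 + ((12*(3 + 20))*(-8) + 2) = -145 + ((12*23)*(-8) + 2) = -145 + (276*(-8) + 2) = -145 + (-2208 + 2) = -145 - 2206 = -2351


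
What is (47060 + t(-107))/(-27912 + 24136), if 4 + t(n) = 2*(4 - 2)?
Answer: -11765/944 ≈ -12.463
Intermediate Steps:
t(n) = 0 (t(n) = -4 + 2*(4 - 2) = -4 + 2*2 = -4 + 4 = 0)
(47060 + t(-107))/(-27912 + 24136) = (47060 + 0)/(-27912 + 24136) = 47060/(-3776) = 47060*(-1/3776) = -11765/944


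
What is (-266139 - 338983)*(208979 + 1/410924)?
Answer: -25982270539274917/205462 ≈ -1.2646e+11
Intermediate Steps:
(-266139 - 338983)*(208979 + 1/410924) = -605122*(208979 + 1/410924) = -605122*85874486597/410924 = -25982270539274917/205462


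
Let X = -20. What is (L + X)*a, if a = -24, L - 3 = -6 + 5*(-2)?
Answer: 792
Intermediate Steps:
L = -13 (L = 3 + (-6 + 5*(-2)) = 3 + (-6 - 10) = 3 - 16 = -13)
(L + X)*a = (-13 - 20)*(-24) = -33*(-24) = 792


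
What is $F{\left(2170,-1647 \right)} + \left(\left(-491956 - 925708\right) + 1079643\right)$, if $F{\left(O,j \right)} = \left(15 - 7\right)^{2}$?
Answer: $-337957$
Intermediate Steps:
$F{\left(O,j \right)} = 64$ ($F{\left(O,j \right)} = 8^{2} = 64$)
$F{\left(2170,-1647 \right)} + \left(\left(-491956 - 925708\right) + 1079643\right) = 64 + \left(\left(-491956 - 925708\right) + 1079643\right) = 64 + \left(-1417664 + 1079643\right) = 64 - 338021 = -337957$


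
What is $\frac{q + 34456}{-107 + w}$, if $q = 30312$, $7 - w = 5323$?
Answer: $- \frac{5888}{493} \approx -11.943$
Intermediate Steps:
$w = -5316$ ($w = 7 - 5323 = -5316$)
$\frac{q + 34456}{-107 + w} = \frac{30312 + 34456}{-107 - 5316} = \frac{64768}{-5423} = 64768 \left(- \frac{1}{5423}\right) = - \frac{5888}{493}$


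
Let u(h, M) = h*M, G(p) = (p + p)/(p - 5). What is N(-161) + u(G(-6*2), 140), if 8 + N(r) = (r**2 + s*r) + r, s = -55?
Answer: 591679/17 ≈ 34805.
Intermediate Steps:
N(r) = -8 + r**2 - 54*r (N(r) = -8 + ((r**2 - 55*r) + r) = -8 + (r**2 - 54*r) = -8 + r**2 - 54*r)
G(p) = 2*p/(-5 + p) (G(p) = (2*p)/(-5 + p) = 2*p/(-5 + p))
u(h, M) = M*h
N(-161) + u(G(-6*2), 140) = (-8 + (-161)**2 - 54*(-161)) + 140*(2*(-6*2)/(-5 - 6*2)) = (-8 + 25921 + 8694) + 140*(2*(-12)/(-5 - 12)) = 34607 + 140*(2*(-12)/(-17)) = 34607 + 140*(2*(-12)*(-1/17)) = 34607 + 140*(24/17) = 34607 + 3360/17 = 591679/17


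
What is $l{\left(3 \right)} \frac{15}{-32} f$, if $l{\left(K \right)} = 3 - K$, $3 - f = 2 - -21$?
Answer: $0$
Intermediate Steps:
$f = -20$ ($f = 3 - \left(2 - -21\right) = 3 - \left(2 + 21\right) = 3 - 23 = -20$)
$l{\left(3 \right)} \frac{15}{-32} f = \left(3 - 3\right) \frac{15}{-32} \left(-20\right) = \left(3 - 3\right) 15 \left(- \frac{1}{32}\right) \left(-20\right) = 0 \left(- \frac{15}{32}\right) \left(-20\right) = 0 \left(-20\right) = 0$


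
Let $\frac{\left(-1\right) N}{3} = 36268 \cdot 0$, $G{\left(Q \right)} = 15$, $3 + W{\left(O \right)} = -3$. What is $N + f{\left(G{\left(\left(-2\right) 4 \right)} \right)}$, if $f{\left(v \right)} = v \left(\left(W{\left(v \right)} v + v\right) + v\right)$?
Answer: $-900$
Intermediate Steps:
$W{\left(O \right)} = -6$ ($W{\left(O \right)} = -3 - 3 = -6$)
$N = 0$ ($N = - 3 \cdot 36268 \cdot 0 = \left(-3\right) 0 = 0$)
$f{\left(v \right)} = - 4 v^{2}$ ($f{\left(v \right)} = v \left(\left(- 6 v + v\right) + v\right) = v \left(- 5 v + v\right) = v \left(- 4 v\right) = - 4 v^{2}$)
$N + f{\left(G{\left(\left(-2\right) 4 \right)} \right)} = 0 - 4 \cdot 15^{2} = 0 - 900 = -900$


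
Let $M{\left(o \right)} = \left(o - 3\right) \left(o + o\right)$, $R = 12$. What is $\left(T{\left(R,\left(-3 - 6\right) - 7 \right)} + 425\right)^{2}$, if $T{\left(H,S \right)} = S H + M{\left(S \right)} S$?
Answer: $90155025$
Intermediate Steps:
$M{\left(o \right)} = 2 o \left(-3 + o\right)$ ($M{\left(o \right)} = \left(-3 + o\right) 2 o = 2 o \left(-3 + o\right)$)
$T{\left(H,S \right)} = H S + 2 S^{2} \left(-3 + S\right)$ ($T{\left(H,S \right)} = S H + 2 S \left(-3 + S\right) S = H S + 2 S^{2} \left(-3 + S\right)$)
$\left(T{\left(R,\left(-3 - 6\right) - 7 \right)} + 425\right)^{2} = \left(\left(\left(-3 - 6\right) - 7\right) \left(12 + 2 \left(\left(-3 - 6\right) - 7\right) \left(-3 - 16\right)\right) + 425\right)^{2} = \left(\left(-9 - 7\right) \left(12 + 2 \left(-9 - 7\right) \left(-3 - 16\right)\right) + 425\right)^{2} = \left(- 16 \left(12 + 2 \left(-16\right) \left(-3 - 16\right)\right) + 425\right)^{2} = \left(- 16 \left(12 + 2 \left(-16\right) \left(-19\right)\right) + 425\right)^{2} = \left(- 16 \left(12 + 608\right) + 425\right)^{2} = \left(\left(-16\right) 620 + 425\right)^{2} = \left(-9920 + 425\right)^{2} = \left(-9495\right)^{2} = 90155025$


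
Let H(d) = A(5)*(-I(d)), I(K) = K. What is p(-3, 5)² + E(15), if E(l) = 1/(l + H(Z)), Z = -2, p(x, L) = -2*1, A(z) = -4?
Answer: 29/7 ≈ 4.1429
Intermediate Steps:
p(x, L) = -2
H(d) = 4*d (H(d) = -(-4)*d = 4*d)
E(l) = 1/(-8 + l) (E(l) = 1/(l + 4*(-2)) = 1/(l - 8) = 1/(-8 + l))
p(-3, 5)² + E(15) = (-2)² + 1/(-8 + 15) = 4 + 1/7 = 4 + ⅐ = 29/7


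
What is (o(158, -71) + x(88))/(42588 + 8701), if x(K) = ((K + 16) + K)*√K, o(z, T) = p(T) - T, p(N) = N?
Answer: 384*√22/51289 ≈ 0.035117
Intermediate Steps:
o(z, T) = 0 (o(z, T) = T - T = 0)
x(K) = √K*(16 + 2*K) (x(K) = ((16 + K) + K)*√K = (16 + 2*K)*√K = √K*(16 + 2*K))
(o(158, -71) + x(88))/(42588 + 8701) = (0 + 2*√88*(8 + 88))/(42588 + 8701) = (0 + 2*(2*√22)*96)/51289 = (0 + 384*√22)*(1/51289) = (384*√22)*(1/51289) = 384*√22/51289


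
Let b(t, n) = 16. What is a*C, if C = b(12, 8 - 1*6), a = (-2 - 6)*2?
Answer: -256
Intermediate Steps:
a = -16 (a = -8*2 = -16)
C = 16
a*C = -16*16 = -256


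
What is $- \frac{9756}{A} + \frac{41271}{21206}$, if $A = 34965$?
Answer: $\frac{137350531}{82385310} \approx 1.6672$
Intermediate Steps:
$- \frac{9756}{A} + \frac{41271}{21206} = - \frac{9756}{34965} + \frac{41271}{21206} = \left(-9756\right) \frac{1}{34965} + 41271 \cdot \frac{1}{21206} = - \frac{1084}{3885} + \frac{41271}{21206} = \frac{137350531}{82385310}$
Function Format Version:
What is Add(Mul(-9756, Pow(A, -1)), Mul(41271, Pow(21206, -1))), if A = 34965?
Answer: Rational(137350531, 82385310) ≈ 1.6672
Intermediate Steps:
Add(Mul(-9756, Pow(A, -1)), Mul(41271, Pow(21206, -1))) = Add(Mul(-9756, Pow(34965, -1)), Mul(41271, Pow(21206, -1))) = Add(Mul(-9756, Rational(1, 34965)), Mul(41271, Rational(1, 21206))) = Add(Rational(-1084, 3885), Rational(41271, 21206)) = Rational(137350531, 82385310)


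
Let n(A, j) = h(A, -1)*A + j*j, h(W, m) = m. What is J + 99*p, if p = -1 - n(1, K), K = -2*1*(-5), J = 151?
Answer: -9749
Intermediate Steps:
K = 10 (K = -2*(-5) = 10)
n(A, j) = j² - A (n(A, j) = -A + j*j = -A + j² = j² - A)
p = -100 (p = -1 - (10² - 1*1) = -1 - (100 - 1) = -1 - 1*99 = -1 - 99 = -100)
J + 99*p = 151 + 99*(-100) = 151 - 9900 = -9749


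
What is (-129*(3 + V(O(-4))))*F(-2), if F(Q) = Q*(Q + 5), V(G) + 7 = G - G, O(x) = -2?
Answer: -3096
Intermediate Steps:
V(G) = -7 (V(G) = -7 + (G - G) = -7 + 0 = -7)
F(Q) = Q*(5 + Q)
(-129*(3 + V(O(-4))))*F(-2) = (-129*(3 - 7))*(-2*(5 - 2)) = (-129*(-4))*(-2*3) = -43*(-12)*(-6) = 516*(-6) = -3096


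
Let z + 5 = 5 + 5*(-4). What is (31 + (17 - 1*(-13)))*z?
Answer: -1220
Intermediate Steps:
z = -20 (z = -5 + (5 + 5*(-4)) = -5 + (5 - 20) = -5 - 15 = -20)
(31 + (17 - 1*(-13)))*z = (31 + (17 - 1*(-13)))*(-20) = (31 + (17 + 13))*(-20) = (31 + 30)*(-20) = 61*(-20) = -1220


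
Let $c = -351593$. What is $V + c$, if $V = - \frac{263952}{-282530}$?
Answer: $- \frac{49667653169}{141265} \approx -3.5159 \cdot 10^{5}$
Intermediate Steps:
$V = \frac{131976}{141265}$ ($V = \left(-263952\right) \left(- \frac{1}{282530}\right) = \frac{131976}{141265} \approx 0.93424$)
$V + c = \frac{131976}{141265} - 351593 = - \frac{49667653169}{141265}$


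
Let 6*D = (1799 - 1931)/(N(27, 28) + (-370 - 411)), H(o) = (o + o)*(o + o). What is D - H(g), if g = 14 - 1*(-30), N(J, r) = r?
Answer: -5831210/753 ≈ -7744.0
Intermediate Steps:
g = 44 (g = 14 + 30 = 44)
H(o) = 4*o² (H(o) = (2*o)*(2*o) = 4*o²)
D = 22/753 (D = ((1799 - 1931)/(28 + (-370 - 411)))/6 = (-132/(28 - 781))/6 = (-132/(-753))/6 = (-132*(-1/753))/6 = (⅙)*(44/251) = 22/753 ≈ 0.029216)
D - H(g) = 22/753 - 4*44² = 22/753 - 4*1936 = 22/753 - 1*7744 = 22/753 - 7744 = -5831210/753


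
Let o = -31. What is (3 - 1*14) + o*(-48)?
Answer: 1477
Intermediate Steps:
(3 - 1*14) + o*(-48) = (3 - 1*14) - 31*(-48) = (3 - 14) + 1488 = -11 + 1488 = 1477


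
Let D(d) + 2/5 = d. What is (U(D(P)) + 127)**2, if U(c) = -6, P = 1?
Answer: 14641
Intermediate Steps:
D(d) = -2/5 + d
(U(D(P)) + 127)**2 = (-6 + 127)**2 = 121**2 = 14641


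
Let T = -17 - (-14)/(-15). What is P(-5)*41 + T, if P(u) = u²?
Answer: 15106/15 ≈ 1007.1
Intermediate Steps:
T = -269/15 (T = -17 - (-14)*(-1)/15 = -17 - 1*14/15 = -17 - 14/15 = -269/15 ≈ -17.933)
P(-5)*41 + T = (-5)²*41 - 269/15 = 25*41 - 269/15 = 1025 - 269/15 = 15106/15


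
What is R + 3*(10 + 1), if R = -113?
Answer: -80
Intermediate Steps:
R + 3*(10 + 1) = -113 + 3*(10 + 1) = -113 + 3*11 = -113 + 33 = -80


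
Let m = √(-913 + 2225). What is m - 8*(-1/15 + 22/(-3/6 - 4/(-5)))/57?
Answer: -8792/855 + 4*√82 ≈ 25.939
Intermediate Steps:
m = 4*√82 (m = √1312 = 4*√82 ≈ 36.222)
m - 8*(-1/15 + 22/(-3/6 - 4/(-5)))/57 = 4*√82 - 8*(-1/15 + 22/(-3/6 - 4/(-5)))/57 = 4*√82 - 8*(-1*1/15 + 22/(-3*⅙ - 4*(-⅕)))/57 = 4*√82 - 8*(-1/15 + 22/(-½ + ⅘))/57 = 4*√82 - 8*(-1/15 + 22/(3/10))/57 = 4*√82 - 8*(-1/15 + 22*(10/3))/57 = 4*√82 - 8*(-1/15 + 220/3)/57 = 4*√82 - 8792/(15*57) = 4*√82 - 8*1099/855 = 4*√82 - 8792/855 = -8792/855 + 4*√82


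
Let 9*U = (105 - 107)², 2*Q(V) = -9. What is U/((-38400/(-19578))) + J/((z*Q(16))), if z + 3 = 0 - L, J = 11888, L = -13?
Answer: -3800897/14400 ≈ -263.95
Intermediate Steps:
Q(V) = -9/2 (Q(V) = (½)*(-9) = -9/2)
z = 10 (z = -3 + (0 - 1*(-13)) = -3 + (0 + 13) = -3 + 13 = 10)
U = 4/9 (U = (105 - 107)²/9 = (⅑)*(-2)² = (⅑)*4 = 4/9 ≈ 0.44444)
U/((-38400/(-19578))) + J/((z*Q(16))) = 4/(9*((-38400/(-19578)))) + 11888/((10*(-9/2))) = 4/(9*((-38400*(-1/19578)))) + 11888/(-45) = 4/(9*(6400/3263)) + 11888*(-1/45) = (4/9)*(3263/6400) - 11888/45 = 3263/14400 - 11888/45 = -3800897/14400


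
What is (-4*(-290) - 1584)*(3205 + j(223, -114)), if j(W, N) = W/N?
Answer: -77411164/57 ≈ -1.3581e+6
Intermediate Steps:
(-4*(-290) - 1584)*(3205 + j(223, -114)) = (-4*(-290) - 1584)*(3205 + 223/(-114)) = (1160 - 1584)*(3205 + 223*(-1/114)) = -424*(3205 - 223/114) = -424*365147/114 = -77411164/57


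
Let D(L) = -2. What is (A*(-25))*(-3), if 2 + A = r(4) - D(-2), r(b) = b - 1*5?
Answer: -75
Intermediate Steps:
r(b) = -5 + b (r(b) = b - 5 = -5 + b)
A = -1 (A = -2 + ((-5 + 4) - 1*(-2)) = -2 + (-1 + 2) = -2 + 1 = -1)
(A*(-25))*(-3) = -1*(-25)*(-3) = 25*(-3) = -75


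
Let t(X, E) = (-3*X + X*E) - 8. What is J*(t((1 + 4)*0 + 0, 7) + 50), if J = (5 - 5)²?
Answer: 0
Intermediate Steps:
t(X, E) = -8 - 3*X + E*X (t(X, E) = (-3*X + E*X) - 8 = -8 - 3*X + E*X)
J = 0 (J = 0² = 0)
J*(t((1 + 4)*0 + 0, 7) + 50) = 0*((-8 - 3*((1 + 4)*0 + 0) + 7*((1 + 4)*0 + 0)) + 50) = 0*((-8 - 3*(5*0 + 0) + 7*(5*0 + 0)) + 50) = 0*((-8 - 3*(0 + 0) + 7*(0 + 0)) + 50) = 0*((-8 - 3*0 + 7*0) + 50) = 0*((-8 + 0 + 0) + 50) = 0*(-8 + 50) = 0*42 = 0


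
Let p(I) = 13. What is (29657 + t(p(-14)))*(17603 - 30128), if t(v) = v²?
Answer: -373570650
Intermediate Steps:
(29657 + t(p(-14)))*(17603 - 30128) = (29657 + 13²)*(17603 - 30128) = (29657 + 169)*(-12525) = 29826*(-12525) = -373570650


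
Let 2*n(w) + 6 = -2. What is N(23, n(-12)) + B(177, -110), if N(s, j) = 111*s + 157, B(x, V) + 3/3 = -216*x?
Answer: -35523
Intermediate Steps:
B(x, V) = -1 - 216*x
n(w) = -4 (n(w) = -3 + (½)*(-2) = -3 - 1 = -4)
N(s, j) = 157 + 111*s
N(23, n(-12)) + B(177, -110) = (157 + 111*23) + (-1 - 216*177) = (157 + 2553) + (-1 - 38232) = 2710 - 38233 = -35523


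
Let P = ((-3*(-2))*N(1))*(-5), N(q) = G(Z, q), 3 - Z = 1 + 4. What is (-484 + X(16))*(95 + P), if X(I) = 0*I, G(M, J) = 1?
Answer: -31460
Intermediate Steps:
Z = -2 (Z = 3 - (1 + 4) = 3 - 1*5 = 3 - 5 = -2)
X(I) = 0
N(q) = 1
P = -30 (P = (-3*(-2)*1)*(-5) = (6*1)*(-5) = 6*(-5) = -30)
(-484 + X(16))*(95 + P) = (-484 + 0)*(95 - 30) = -484*65 = -31460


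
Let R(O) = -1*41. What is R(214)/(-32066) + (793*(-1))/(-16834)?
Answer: 6529633/134949761 ≈ 0.048386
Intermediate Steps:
R(O) = -41
R(214)/(-32066) + (793*(-1))/(-16834) = -41/(-32066) + (793*(-1))/(-16834) = -41*(-1/32066) - 793*(-1/16834) = 41/32066 + 793/16834 = 6529633/134949761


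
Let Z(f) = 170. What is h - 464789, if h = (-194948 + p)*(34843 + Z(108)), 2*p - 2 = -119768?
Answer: -8922862592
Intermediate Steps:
p = -59883 (p = 1 + (1/2)*(-119768) = 1 - 59884 = -59883)
h = -8922397803 (h = (-194948 - 59883)*(34843 + 170) = -254831*35013 = -8922397803)
h - 464789 = -8922397803 - 464789 = -8922862592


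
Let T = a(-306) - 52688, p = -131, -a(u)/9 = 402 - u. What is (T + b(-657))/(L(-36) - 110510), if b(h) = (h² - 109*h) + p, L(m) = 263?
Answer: -444071/110247 ≈ -4.0280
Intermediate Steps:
a(u) = -3618 + 9*u (a(u) = -9*(402 - u) = -3618 + 9*u)
b(h) = -131 + h² - 109*h (b(h) = (h² - 109*h) - 131 = -131 + h² - 109*h)
T = -59060 (T = (-3618 + 9*(-306)) - 52688 = (-3618 - 2754) - 52688 = -6372 - 52688 = -59060)
(T + b(-657))/(L(-36) - 110510) = (-59060 + (-131 + (-657)² - 109*(-657)))/(263 - 110510) = (-59060 + (-131 + 431649 + 71613))/(-110247) = (-59060 + 503131)*(-1/110247) = 444071*(-1/110247) = -444071/110247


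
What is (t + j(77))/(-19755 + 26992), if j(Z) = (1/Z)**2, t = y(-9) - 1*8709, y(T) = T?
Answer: -51689021/42908173 ≈ -1.2046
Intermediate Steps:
t = -8718 (t = -9 - 1*8709 = -9 - 8709 = -8718)
j(Z) = Z**(-2)
(t + j(77))/(-19755 + 26992) = (-8718 + 77**(-2))/(-19755 + 26992) = (-8718 + 1/5929)/7237 = -51689021/5929*1/7237 = -51689021/42908173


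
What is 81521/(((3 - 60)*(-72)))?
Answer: 81521/4104 ≈ 19.864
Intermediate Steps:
81521/(((3 - 60)*(-72))) = 81521/((-57*(-72))) = 81521/4104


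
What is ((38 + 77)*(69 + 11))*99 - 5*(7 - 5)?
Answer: 910790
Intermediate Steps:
((38 + 77)*(69 + 11))*99 - 5*(7 - 5) = (115*80)*99 - 5*2 = 9200*99 - 10 = 910800 - 10 = 910790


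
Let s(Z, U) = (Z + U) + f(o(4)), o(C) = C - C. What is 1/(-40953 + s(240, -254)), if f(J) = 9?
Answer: -1/40958 ≈ -2.4415e-5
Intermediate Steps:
o(C) = 0
s(Z, U) = 9 + U + Z (s(Z, U) = (Z + U) + 9 = (U + Z) + 9 = 9 + U + Z)
1/(-40953 + s(240, -254)) = 1/(-40953 + (9 - 254 + 240)) = 1/(-40953 - 5) = 1/(-40958) = -1/40958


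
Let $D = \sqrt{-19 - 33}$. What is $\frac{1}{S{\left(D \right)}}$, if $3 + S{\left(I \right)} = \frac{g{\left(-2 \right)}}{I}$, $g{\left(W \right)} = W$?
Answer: $- \frac{39}{118} - \frac{i \sqrt{13}}{118} \approx -0.33051 - 0.030556 i$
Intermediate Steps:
$D = 2 i \sqrt{13}$ ($D = \sqrt{-52} = 2 i \sqrt{13} \approx 7.2111 i$)
$S{\left(I \right)} = -3 - \frac{2}{I}$
$\frac{1}{S{\left(D \right)}} = \frac{1}{-3 - \frac{2}{2 i \sqrt{13}}} = \frac{1}{-3 - 2 \left(- \frac{i \sqrt{13}}{26}\right)} = \frac{1}{-3 + \frac{i \sqrt{13}}{13}}$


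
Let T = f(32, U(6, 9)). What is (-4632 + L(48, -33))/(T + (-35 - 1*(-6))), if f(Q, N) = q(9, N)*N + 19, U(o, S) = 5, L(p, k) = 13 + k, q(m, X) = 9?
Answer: -4652/35 ≈ -132.91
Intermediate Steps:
f(Q, N) = 19 + 9*N (f(Q, N) = 9*N + 19 = 19 + 9*N)
T = 64 (T = 19 + 9*5 = 19 + 45 = 64)
(-4632 + L(48, -33))/(T + (-35 - 1*(-6))) = (-4632 + (13 - 33))/(64 + (-35 - 1*(-6))) = (-4632 - 20)/(64 + (-35 + 6)) = -4652/(64 - 29) = -4652/35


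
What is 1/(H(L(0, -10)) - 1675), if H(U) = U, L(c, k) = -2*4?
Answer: -1/1683 ≈ -0.00059418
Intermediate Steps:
L(c, k) = -8
1/(H(L(0, -10)) - 1675) = 1/(-8 - 1675) = 1/(-1683) = -1/1683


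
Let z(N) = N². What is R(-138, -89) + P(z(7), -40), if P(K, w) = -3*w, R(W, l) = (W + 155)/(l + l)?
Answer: 21343/178 ≈ 119.90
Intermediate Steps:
R(W, l) = (155 + W)/(2*l) (R(W, l) = (155 + W)/((2*l)) = (155 + W)*(1/(2*l)) = (155 + W)/(2*l))
R(-138, -89) + P(z(7), -40) = (½)*(155 - 138)/(-89) - 3*(-40) = (½)*(-1/89)*17 + 120 = -17/178 + 120 = 21343/178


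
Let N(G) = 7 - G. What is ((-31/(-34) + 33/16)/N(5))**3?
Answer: 529475129/160989184 ≈ 3.2889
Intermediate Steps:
((-31/(-34) + 33/16)/N(5))**3 = ((-31/(-34) + 33/16)/(7 - 1*5))**3 = ((-31*(-1/34) + 33*(1/16))/(7 - 5))**3 = ((31/34 + 33/16)/2)**3 = ((809/272)*(1/2))**3 = (809/544)**3 = 529475129/160989184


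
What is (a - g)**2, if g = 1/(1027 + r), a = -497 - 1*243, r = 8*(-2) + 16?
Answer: 577571120361/1054729 ≈ 5.4760e+5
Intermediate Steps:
r = 0 (r = -16 + 16 = 0)
a = -740 (a = -497 - 243 = -740)
g = 1/1027 (g = 1/(1027 + 0) = 1/1027 ≈ 0.00097371)
(a - g)**2 = (-740 - 1*1/1027)**2 = (-740 - 1/1027)**2 = (-759981/1027)**2 = 577571120361/1054729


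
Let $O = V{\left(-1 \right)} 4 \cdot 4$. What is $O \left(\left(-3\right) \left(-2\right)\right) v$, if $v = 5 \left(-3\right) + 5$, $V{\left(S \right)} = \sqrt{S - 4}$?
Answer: $- 960 i \sqrt{5} \approx - 2146.6 i$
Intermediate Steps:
$V{\left(S \right)} = \sqrt{-4 + S}$
$O = 16 i \sqrt{5}$ ($O = \sqrt{-4 - 1} \cdot 4 \cdot 4 = \sqrt{-5} \cdot 4 \cdot 4 = i \sqrt{5} \cdot 4 \cdot 4 = 4 i \sqrt{5} \cdot 4 = 16 i \sqrt{5} \approx 35.777 i$)
$v = -10$ ($v = -15 + 5 = -10$)
$O \left(\left(-3\right) \left(-2\right)\right) v = 16 i \sqrt{5} \left(\left(-3\right) \left(-2\right)\right) \left(-10\right) = 16 i \sqrt{5} \cdot 6 \left(-10\right) = 96 i \sqrt{5} \left(-10\right) = - 960 i \sqrt{5}$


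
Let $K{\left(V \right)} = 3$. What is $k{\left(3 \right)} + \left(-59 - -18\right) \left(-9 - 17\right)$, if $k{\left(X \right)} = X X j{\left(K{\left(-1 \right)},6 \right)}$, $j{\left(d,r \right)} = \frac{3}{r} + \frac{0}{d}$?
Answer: $\frac{2141}{2} \approx 1070.5$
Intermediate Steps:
$j{\left(d,r \right)} = \frac{3}{r}$ ($j{\left(d,r \right)} = \frac{3}{r} + 0 = \frac{3}{r}$)
$k{\left(X \right)} = \frac{X^{2}}{2}$ ($k{\left(X \right)} = X X \frac{3}{6} = X^{2} \cdot 3 \cdot \frac{1}{6} = X^{2} \cdot \frac{1}{2} = \frac{X^{2}}{2}$)
$k{\left(3 \right)} + \left(-59 - -18\right) \left(-9 - 17\right) = \frac{3^{2}}{2} + \left(-59 - -18\right) \left(-9 - 17\right) = \frac{1}{2} \cdot 9 + \left(-59 + 18\right) \left(-9 - 17\right) = \frac{9}{2} - -1066 = \frac{9}{2} + 1066 = \frac{2141}{2}$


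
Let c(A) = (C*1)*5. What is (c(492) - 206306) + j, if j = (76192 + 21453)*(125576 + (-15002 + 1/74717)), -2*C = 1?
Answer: 1613407804192721/149434 ≈ 1.0797e+10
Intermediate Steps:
C = -½ (C = -½*1 = -½ ≈ -0.50000)
c(A) = -5/2 (c(A) = -½*1*5 = -½*5 = -5/2)
j = 806719316848555/74717 (j = 97645*(125576 + (-15002 + 1/74717)) = 97645*(125576 - 1120904433/74717) = 97645*(8261757559/74717) = 806719316848555/74717 ≈ 1.0797e+10)
(c(492) - 206306) + j = (-5/2 - 206306) + 806719316848555/74717 = -412617/2 + 806719316848555/74717 = 1613407804192721/149434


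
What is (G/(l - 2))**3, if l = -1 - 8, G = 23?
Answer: -12167/1331 ≈ -9.1413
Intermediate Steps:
l = -9
(G/(l - 2))**3 = (23/(-9 - 2))**3 = (23/(-11))**3 = (23*(-1/11))**3 = (-23/11)**3 = -12167/1331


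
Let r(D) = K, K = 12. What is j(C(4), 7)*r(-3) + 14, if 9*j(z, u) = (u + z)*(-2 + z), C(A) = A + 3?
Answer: 322/3 ≈ 107.33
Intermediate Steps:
C(A) = 3 + A
r(D) = 12
j(z, u) = (-2 + z)*(u + z)/9 (j(z, u) = ((u + z)*(-2 + z))/9 = ((-2 + z)*(u + z))/9 = (-2 + z)*(u + z)/9)
j(C(4), 7)*r(-3) + 14 = (-2/9*7 - 2*(3 + 4)/9 + (3 + 4)²/9 + (⅑)*7*(3 + 4))*12 + 14 = (-14/9 - 2/9*7 + (⅑)*7² + (⅑)*7*7)*12 + 14 = (-14/9 - 14/9 + (⅑)*49 + 49/9)*12 + 14 = (-14/9 - 14/9 + 49/9 + 49/9)*12 + 14 = (70/9)*12 + 14 = 280/3 + 14 = 322/3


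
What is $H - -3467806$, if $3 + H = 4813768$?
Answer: $8281571$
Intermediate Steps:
$H = 4813765$ ($H = -3 + 4813768 = 4813765$)
$H - -3467806 = 4813765 - -3467806 = 4813765 + 3467806 = 8281571$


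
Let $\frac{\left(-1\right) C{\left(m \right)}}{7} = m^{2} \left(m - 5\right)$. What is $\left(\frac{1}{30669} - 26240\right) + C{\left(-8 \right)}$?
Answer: $- \frac{626138303}{30669} \approx -20416.0$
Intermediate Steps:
$C{\left(m \right)} = - 7 m^{2} \left(-5 + m\right)$ ($C{\left(m \right)} = - 7 m^{2} \left(m - 5\right) = - 7 m^{2} \left(-5 + m\right)$)
$\left(\frac{1}{30669} - 26240\right) + C{\left(-8 \right)} = \left(\frac{1}{30669} - 26240\right) + 7 \left(-8\right)^{2} \left(5 - -8\right) = \left(\frac{1}{30669} - 26240\right) + 7 \cdot 64 \left(5 + 8\right) = - \frac{804754559}{30669} + 7 \cdot 64 \cdot 13 = - \frac{804754559}{30669} + 5824 = - \frac{626138303}{30669}$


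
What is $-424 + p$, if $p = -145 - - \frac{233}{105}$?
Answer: $- \frac{59512}{105} \approx -566.78$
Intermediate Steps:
$p = - \frac{14992}{105}$ ($p = -145 - \left(-233\right) \frac{1}{105} = -145 - - \frac{233}{105} = -145 + \frac{233}{105} = - \frac{14992}{105} \approx -142.78$)
$-424 + p = -424 - \frac{14992}{105} = - \frac{59512}{105}$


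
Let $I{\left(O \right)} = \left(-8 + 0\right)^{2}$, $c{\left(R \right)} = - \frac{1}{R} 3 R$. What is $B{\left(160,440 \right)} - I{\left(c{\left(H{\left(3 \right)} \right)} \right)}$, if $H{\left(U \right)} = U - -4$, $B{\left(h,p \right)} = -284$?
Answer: $-348$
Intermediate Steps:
$H{\left(U \right)} = 4 + U$ ($H{\left(U \right)} = U + 4 = 4 + U$)
$c{\left(R \right)} = -3$ ($c{\left(R \right)} = - \frac{3}{R} R = -3$)
$I{\left(O \right)} = 64$ ($I{\left(O \right)} = \left(-8\right)^{2} = 64$)
$B{\left(160,440 \right)} - I{\left(c{\left(H{\left(3 \right)} \right)} \right)} = -284 - 64 = -348$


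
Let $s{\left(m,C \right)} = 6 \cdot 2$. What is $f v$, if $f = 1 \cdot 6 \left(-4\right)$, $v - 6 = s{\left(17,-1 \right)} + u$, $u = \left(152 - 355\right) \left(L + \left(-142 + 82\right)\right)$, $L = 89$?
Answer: $140856$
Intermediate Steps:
$s{\left(m,C \right)} = 12$
$u = -5887$ ($u = \left(152 - 355\right) \left(89 + \left(-142 + 82\right)\right) = - 203 \left(89 - 60\right) = \left(-203\right) 29 = -5887$)
$v = -5869$ ($v = 6 + \left(12 - 5887\right) = 6 - 5875 = -5869$)
$f = -24$ ($f = 6 \left(-4\right) = -24$)
$f v = \left(-24\right) \left(-5869\right) = 140856$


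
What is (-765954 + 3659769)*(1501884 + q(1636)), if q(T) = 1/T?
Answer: 7110341398938375/1636 ≈ 4.3462e+12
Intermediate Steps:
(-765954 + 3659769)*(1501884 + q(1636)) = (-765954 + 3659769)*(1501884 + 1/1636) = 2893815*(1501884 + 1/1636) = 2893815*(2457082225/1636) = 7110341398938375/1636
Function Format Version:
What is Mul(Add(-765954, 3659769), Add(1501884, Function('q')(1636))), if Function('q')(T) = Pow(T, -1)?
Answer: Rational(7110341398938375, 1636) ≈ 4.3462e+12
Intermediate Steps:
Mul(Add(-765954, 3659769), Add(1501884, Function('q')(1636))) = Mul(Add(-765954, 3659769), Add(1501884, Pow(1636, -1))) = Mul(2893815, Add(1501884, Rational(1, 1636))) = Mul(2893815, Rational(2457082225, 1636)) = Rational(7110341398938375, 1636)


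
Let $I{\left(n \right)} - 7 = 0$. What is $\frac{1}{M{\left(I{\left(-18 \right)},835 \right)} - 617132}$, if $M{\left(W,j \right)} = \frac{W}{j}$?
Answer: $- \frac{835}{515305213} \approx -1.6204 \cdot 10^{-6}$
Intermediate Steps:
$I{\left(n \right)} = 7$ ($I{\left(n \right)} = 7 + 0 = 7$)
$\frac{1}{M{\left(I{\left(-18 \right)},835 \right)} - 617132} = \frac{1}{\frac{7}{835} - 617132} = \frac{1}{- \frac{515305213}{835}} = - \frac{835}{515305213}$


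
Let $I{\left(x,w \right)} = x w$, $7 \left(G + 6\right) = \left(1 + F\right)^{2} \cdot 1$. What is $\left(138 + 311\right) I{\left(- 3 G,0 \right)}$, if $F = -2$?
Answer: $0$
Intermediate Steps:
$G = - \frac{41}{7}$ ($G = -6 + \frac{\left(1 - 2\right)^{2} \cdot 1}{7} = -6 + \frac{\left(-1\right)^{2} \cdot 1}{7} = -6 + \frac{1 \cdot 1}{7} = -6 + \frac{1}{7} \cdot 1 = -6 + \frac{1}{7} = - \frac{41}{7} \approx -5.8571$)
$I{\left(x,w \right)} = w x$
$\left(138 + 311\right) I{\left(- 3 G,0 \right)} = \left(138 + 311\right) 0 \left(\left(-3\right) \left(- \frac{41}{7}\right)\right) = 449 \cdot 0 \cdot \frac{123}{7} = 449 \cdot 0 = 0$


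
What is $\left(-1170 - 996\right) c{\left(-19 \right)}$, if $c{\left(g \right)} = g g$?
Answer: $-781926$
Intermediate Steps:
$c{\left(g \right)} = g^{2}$
$\left(-1170 - 996\right) c{\left(-19 \right)} = \left(-1170 - 996\right) \left(-19\right)^{2} = \left(-2166\right) 361 = -781926$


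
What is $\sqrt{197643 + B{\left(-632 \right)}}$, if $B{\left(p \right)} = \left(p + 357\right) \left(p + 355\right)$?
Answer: $\sqrt{273818} \approx 523.28$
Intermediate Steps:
$B{\left(p \right)} = \left(355 + p\right) \left(357 + p\right)$ ($B{\left(p \right)} = \left(357 + p\right) \left(355 + p\right) = \left(355 + p\right) \left(357 + p\right)$)
$\sqrt{197643 + B{\left(-632 \right)}} = \sqrt{197643 + \left(126735 + \left(-632\right)^{2} + 712 \left(-632\right)\right)} = \sqrt{197643 + \left(126735 + 399424 - 449984\right)} = \sqrt{197643 + 76175} = \sqrt{273818}$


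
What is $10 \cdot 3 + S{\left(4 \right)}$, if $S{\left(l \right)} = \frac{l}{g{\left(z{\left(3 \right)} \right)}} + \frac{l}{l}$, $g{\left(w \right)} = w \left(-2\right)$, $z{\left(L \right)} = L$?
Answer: $\frac{91}{3} \approx 30.333$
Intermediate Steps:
$g{\left(w \right)} = - 2 w$
$S{\left(l \right)} = 1 - \frac{l}{6}$ ($S{\left(l \right)} = \frac{l}{\left(-2\right) 3} + \frac{l}{l} = \frac{l}{-6} + 1 = l \left(- \frac{1}{6}\right) + 1 = - \frac{l}{6} + 1 = 1 - \frac{l}{6}$)
$10 \cdot 3 + S{\left(4 \right)} = 10 \cdot 3 + \left(1 - \frac{2}{3}\right) = 30 + \left(1 - \frac{2}{3}\right) = 30 + \frac{1}{3} = \frac{91}{3}$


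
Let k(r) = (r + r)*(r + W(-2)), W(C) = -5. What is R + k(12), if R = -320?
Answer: -152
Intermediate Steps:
k(r) = 2*r*(-5 + r) (k(r) = (r + r)*(r - 5) = (2*r)*(-5 + r) = 2*r*(-5 + r))
R + k(12) = -320 + 2*12*(-5 + 12) = -320 + 2*12*7 = -320 + 168 = -152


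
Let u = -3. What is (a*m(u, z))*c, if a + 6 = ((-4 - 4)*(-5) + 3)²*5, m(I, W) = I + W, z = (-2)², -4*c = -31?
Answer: 286409/4 ≈ 71602.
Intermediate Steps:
c = 31/4 (c = -¼*(-31) = 31/4 ≈ 7.7500)
z = 4
a = 9239 (a = -6 + ((-4 - 4)*(-5) + 3)²*5 = -6 + (-8*(-5) + 3)²*5 = -6 + (40 + 3)²*5 = -6 + 43²*5 = -6 + 1849*5 = -6 + 9245 = 9239)
(a*m(u, z))*c = (9239*(-3 + 4))*(31/4) = (9239*1)*(31/4) = 9239*(31/4) = 286409/4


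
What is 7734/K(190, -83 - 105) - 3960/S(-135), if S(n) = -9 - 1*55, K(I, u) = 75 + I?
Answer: 193047/2120 ≈ 91.060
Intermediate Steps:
S(n) = -64 (S(n) = -9 - 55 = -64)
7734/K(190, -83 - 105) - 3960/S(-135) = 7734/(75 + 190) - 3960/(-64) = 7734/265 - 3960*(-1/64) = 7734*(1/265) + 495/8 = 7734/265 + 495/8 = 193047/2120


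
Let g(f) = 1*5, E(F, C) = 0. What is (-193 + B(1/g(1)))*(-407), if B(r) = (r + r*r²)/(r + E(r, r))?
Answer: 1953193/25 ≈ 78128.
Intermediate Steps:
g(f) = 5
B(r) = (r + r³)/r (B(r) = (r + r*r²)/(r + 0) = (r + r³)/r)
(-193 + B(1/g(1)))*(-407) = (-193 + (1 + (1/5)²))*(-407) = (-193 + (1 + (⅕)²))*(-407) = (-193 + (1 + 1/25))*(-407) = (-193 + 26/25)*(-407) = -4799/25*(-407) = 1953193/25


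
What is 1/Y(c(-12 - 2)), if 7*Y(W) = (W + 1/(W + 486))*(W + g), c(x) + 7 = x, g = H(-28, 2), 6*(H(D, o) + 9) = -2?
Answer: 1395/126932 ≈ 0.010990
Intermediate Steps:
H(D, o) = -28/3 (H(D, o) = -9 + (1/6)*(-2) = -9 - 1/3 = -28/3)
g = -28/3 ≈ -9.3333
c(x) = -7 + x
Y(W) = (-28/3 + W)*(W + 1/(486 + W))/7 (Y(W) = ((W + 1/(W + 486))*(W - 28/3))/7 = ((W + 1/(486 + W))*(-28/3 + W))/7 = ((-28/3 + W)*(W + 1/(486 + W)))/7 = (-28/3 + W)*(W + 1/(486 + W))/7)
1/Y(c(-12 - 2)) = 1/((-28 - 13605*(-7 + (-12 - 2)) + 3*(-7 + (-12 - 2))**3 + 1430*(-7 + (-12 - 2))**2)/(21*(486 + (-7 + (-12 - 2))))) = 1/((-28 - 13605*(-7 - 14) + 3*(-7 - 14)**3 + 1430*(-7 - 14)**2)/(21*(486 + (-7 - 14)))) = 1/((-28 - 13605*(-21) + 3*(-21)**3 + 1430*(-21)**2)/(21*(486 - 21))) = 1/((1/21)*(-28 + 285705 + 3*(-9261) + 1430*441)/465) = 1/((1/21)*(1/465)*(-28 + 285705 - 27783 + 630630)) = 1/((1/21)*(1/465)*888524) = 1/(126932/1395) = 1395/126932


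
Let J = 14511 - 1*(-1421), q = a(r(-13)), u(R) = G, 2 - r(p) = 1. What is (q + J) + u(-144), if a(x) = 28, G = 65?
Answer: 16025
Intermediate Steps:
r(p) = 1 (r(p) = 2 - 1*1 = 2 - 1 = 1)
u(R) = 65
q = 28
J = 15932 (J = 14511 + 1421 = 15932)
(q + J) + u(-144) = (28 + 15932) + 65 = 15960 + 65 = 16025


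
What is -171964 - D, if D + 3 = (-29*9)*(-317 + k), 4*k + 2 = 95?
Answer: -994519/4 ≈ -2.4863e+5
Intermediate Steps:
k = 93/4 (k = -½ + (¼)*95 = -½ + 95/4 = 93/4 ≈ 23.250)
D = 306663/4 (D = -3 + (-29*9)*(-317 + 93/4) = -3 - 261*(-1175/4) = -3 + 306675/4 = 306663/4 ≈ 76666.)
-171964 - D = -171964 - 1*306663/4 = -171964 - 306663/4 = -994519/4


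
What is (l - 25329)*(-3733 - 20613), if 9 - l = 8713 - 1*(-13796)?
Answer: 1164444834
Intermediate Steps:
l = -22500 (l = 9 - (8713 - 1*(-13796)) = 9 - (8713 + 13796) = 9 - 1*22509 = 9 - 22509 = -22500)
(l - 25329)*(-3733 - 20613) = (-22500 - 25329)*(-3733 - 20613) = -47829*(-24346) = 1164444834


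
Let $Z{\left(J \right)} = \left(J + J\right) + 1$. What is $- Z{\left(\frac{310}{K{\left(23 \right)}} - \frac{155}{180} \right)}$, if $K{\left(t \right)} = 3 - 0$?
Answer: $- \frac{3707}{18} \approx -205.94$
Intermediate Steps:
$K{\left(t \right)} = 3$ ($K{\left(t \right)} = 3 + 0 = 3$)
$Z{\left(J \right)} = 1 + 2 J$ ($Z{\left(J \right)} = 2 J + 1 = 1 + 2 J$)
$- Z{\left(\frac{310}{K{\left(23 \right)}} - \frac{155}{180} \right)} = - (1 + 2 \left(\frac{310}{3} - \frac{155}{180}\right)) = - (1 + 2 \left(310 \cdot \frac{1}{3} - \frac{31}{36}\right)) = - (1 + 2 \left(\frac{310}{3} - \frac{31}{36}\right)) = - (1 + 2 \cdot \frac{3689}{36}) = - (1 + \frac{3689}{18}) = \left(-1\right) \frac{3707}{18} = - \frac{3707}{18}$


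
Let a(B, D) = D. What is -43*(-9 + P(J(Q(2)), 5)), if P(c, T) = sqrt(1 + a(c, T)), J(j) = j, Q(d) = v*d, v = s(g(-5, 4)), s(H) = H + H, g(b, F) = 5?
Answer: 387 - 43*sqrt(6) ≈ 281.67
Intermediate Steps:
s(H) = 2*H
v = 10 (v = 2*5 = 10)
Q(d) = 10*d
P(c, T) = sqrt(1 + T)
-43*(-9 + P(J(Q(2)), 5)) = -43*(-9 + sqrt(1 + 5)) = -43*(-9 + sqrt(6)) = 387 - 43*sqrt(6)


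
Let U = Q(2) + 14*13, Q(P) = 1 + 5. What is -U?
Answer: -188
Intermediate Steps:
Q(P) = 6
U = 188 (U = 6 + 14*13 = 6 + 182 = 188)
-U = -1*188 = -188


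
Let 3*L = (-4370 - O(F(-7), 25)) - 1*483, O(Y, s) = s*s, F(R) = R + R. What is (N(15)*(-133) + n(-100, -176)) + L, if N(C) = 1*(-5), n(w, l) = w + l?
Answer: -1437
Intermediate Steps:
n(w, l) = l + w
F(R) = 2*R
N(C) = -5
O(Y, s) = s²
L = -1826 (L = ((-4370 - 1*25²) - 1*483)/3 = ((-4370 - 1*625) - 483)/3 = ((-4370 - 625) - 483)/3 = (-4995 - 483)/3 = (⅓)*(-5478) = -1826)
(N(15)*(-133) + n(-100, -176)) + L = (-5*(-133) + (-176 - 100)) - 1826 = (665 - 276) - 1826 = 389 - 1826 = -1437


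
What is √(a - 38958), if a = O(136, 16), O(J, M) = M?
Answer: I*√38942 ≈ 197.34*I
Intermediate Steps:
a = 16
√(a - 38958) = √(16 - 38958) = √(-38942) = I*√38942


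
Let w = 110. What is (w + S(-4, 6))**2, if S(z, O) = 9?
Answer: 14161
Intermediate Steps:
(w + S(-4, 6))**2 = (110 + 9)**2 = 119**2 = 14161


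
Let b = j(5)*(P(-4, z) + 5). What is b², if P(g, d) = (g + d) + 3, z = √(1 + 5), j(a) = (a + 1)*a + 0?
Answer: 19800 + 7200*√6 ≈ 37436.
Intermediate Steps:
j(a) = a*(1 + a) (j(a) = (1 + a)*a + 0 = a*(1 + a) + 0 = a*(1 + a))
z = √6 ≈ 2.4495
P(g, d) = 3 + d + g (P(g, d) = (d + g) + 3 = 3 + d + g)
b = 120 + 30*√6 (b = (5*(1 + 5))*((3 + √6 - 4) + 5) = (5*6)*((-1 + √6) + 5) = 30*(4 + √6) = 120 + 30*√6 ≈ 193.48)
b² = (120 + 30*√6)²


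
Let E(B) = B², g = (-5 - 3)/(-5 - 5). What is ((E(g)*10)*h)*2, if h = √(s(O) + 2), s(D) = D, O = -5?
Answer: 64*I*√3/5 ≈ 22.17*I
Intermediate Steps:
g = ⅘ (g = -8/(-10) = -8*(-⅒) = ⅘ ≈ 0.80000)
h = I*√3 (h = √(-5 + 2) = √(-3) = I*√3 ≈ 1.732*I)
((E(g)*10)*h)*2 = (((⅘)²*10)*(I*√3))*2 = (((16/25)*10)*(I*√3))*2 = (32*(I*√3)/5)*2 = (32*I*√3/5)*2 = 64*I*√3/5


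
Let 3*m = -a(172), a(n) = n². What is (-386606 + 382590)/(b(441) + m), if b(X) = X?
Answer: 12048/28261 ≈ 0.42631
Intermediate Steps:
m = -29584/3 (m = (-1*172²)/3 = (-1*29584)/3 = (⅓)*(-29584) = -29584/3 ≈ -9861.3)
(-386606 + 382590)/(b(441) + m) = (-386606 + 382590)/(441 - 29584/3) = -4016/(-28261/3) = -4016*(-3/28261) = 12048/28261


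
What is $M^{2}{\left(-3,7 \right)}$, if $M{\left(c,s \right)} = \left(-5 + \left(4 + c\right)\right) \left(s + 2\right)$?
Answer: $1296$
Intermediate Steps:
$M{\left(c,s \right)} = \left(-1 + c\right) \left(2 + s\right)$
$M^{2}{\left(-3,7 \right)} = \left(-2 - 7 + 2 \left(-3\right) - 21\right)^{2} = \left(-2 - 7 - 6 - 21\right)^{2} = \left(-36\right)^{2} = 1296$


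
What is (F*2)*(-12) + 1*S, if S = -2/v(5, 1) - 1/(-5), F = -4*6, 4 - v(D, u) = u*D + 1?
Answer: 2886/5 ≈ 577.20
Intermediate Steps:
v(D, u) = 3 - D*u (v(D, u) = 4 - (u*D + 1) = 4 - (D*u + 1) = 4 - (1 + D*u) = 4 + (-1 - D*u) = 3 - D*u)
F = -24
S = 6/5 (S = -2/(3 - 1*5*1) - 1/(-5) = -2/(3 - 5) - 1*(-⅕) = -2/(-2) + ⅕ = -2*(-½) + ⅕ = 1 + ⅕ = 6/5 ≈ 1.2000)
(F*2)*(-12) + 1*S = -24*2*(-12) + 1*(6/5) = -48*(-12) + 6/5 = 576 + 6/5 = 2886/5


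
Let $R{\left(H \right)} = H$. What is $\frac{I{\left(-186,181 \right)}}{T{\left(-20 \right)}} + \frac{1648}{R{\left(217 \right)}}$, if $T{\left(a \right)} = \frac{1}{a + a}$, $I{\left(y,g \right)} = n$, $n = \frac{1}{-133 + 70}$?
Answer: $\frac{2296}{279} \approx 8.2294$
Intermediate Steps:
$n = - \frac{1}{63}$ ($n = \frac{1}{-63} = - \frac{1}{63} \approx -0.015873$)
$I{\left(y,g \right)} = - \frac{1}{63}$
$T{\left(a \right)} = \frac{1}{2 a}$
$\frac{I{\left(-186,181 \right)}}{T{\left(-20 \right)}} + \frac{1648}{R{\left(217 \right)}} = - \frac{1}{63 \frac{1}{2 \left(-20\right)}} + \frac{1648}{217} = - \frac{1}{63 \cdot \frac{1}{2} \left(- \frac{1}{20}\right)} + 1648 \cdot \frac{1}{217} = - \frac{1}{63 \left(- \frac{1}{40}\right)} + \frac{1648}{217} = \left(- \frac{1}{63}\right) \left(-40\right) + \frac{1648}{217} = \frac{40}{63} + \frac{1648}{217} = \frac{2296}{279}$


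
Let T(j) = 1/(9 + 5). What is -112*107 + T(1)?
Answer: -167775/14 ≈ -11984.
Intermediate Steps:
T(j) = 1/14
-112*107 + T(1) = -112*107 + 1/14 = -11984 + 1/14 = -167775/14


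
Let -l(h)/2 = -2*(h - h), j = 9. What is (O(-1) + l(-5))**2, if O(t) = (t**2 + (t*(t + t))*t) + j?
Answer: 64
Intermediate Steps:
l(h) = 0 (l(h) = -(-4)*(h - h) = -(-4)*0 = -2*0 = 0)
O(t) = 9 + t**2 + 2*t**3 (O(t) = (t**2 + (t*(t + t))*t) + 9 = (t**2 + (t*(2*t))*t) + 9 = (t**2 + (2*t**2)*t) + 9 = (t**2 + 2*t**3) + 9 = 9 + t**2 + 2*t**3)
(O(-1) + l(-5))**2 = ((9 + (-1)**2 + 2*(-1)**3) + 0)**2 = ((9 + 1 + 2*(-1)) + 0)**2 = ((9 + 1 - 2) + 0)**2 = (8 + 0)**2 = 8**2 = 64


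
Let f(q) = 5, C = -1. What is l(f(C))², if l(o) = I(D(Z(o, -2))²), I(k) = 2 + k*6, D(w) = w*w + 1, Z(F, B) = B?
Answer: 23104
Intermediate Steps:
D(w) = 1 + w² (D(w) = w² + 1 = 1 + w²)
I(k) = 2 + 6*k
l(o) = 152 (l(o) = 2 + 6*(1 + (-2)²)² = 2 + 6*(1 + 4)² = 2 + 6*5² = 2 + 6*25 = 2 + 150 = 152)
l(f(C))² = 152² = 23104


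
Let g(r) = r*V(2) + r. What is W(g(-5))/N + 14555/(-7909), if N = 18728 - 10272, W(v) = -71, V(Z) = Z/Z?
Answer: -123638619/66878504 ≈ -1.8487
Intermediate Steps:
V(Z) = 1
g(r) = 2*r (g(r) = r*1 + r = r + r = 2*r)
N = 8456
W(g(-5))/N + 14555/(-7909) = -71/8456 + 14555/(-7909) = -71*1/8456 + 14555*(-1/7909) = -71/8456 - 14555/7909 = -123638619/66878504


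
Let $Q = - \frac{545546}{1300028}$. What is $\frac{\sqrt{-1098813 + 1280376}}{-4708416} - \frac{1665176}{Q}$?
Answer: $\frac{26399700304}{6653} - \frac{\sqrt{181563}}{4708416} \approx 3.9681 \cdot 10^{6}$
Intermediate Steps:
$Q = - \frac{6653}{15854}$ ($Q = \left(-545546\right) \frac{1}{1300028} = - \frac{6653}{15854} \approx -0.41964$)
$\frac{\sqrt{-1098813 + 1280376}}{-4708416} - \frac{1665176}{Q} = \frac{\sqrt{-1098813 + 1280376}}{-4708416} - \frac{1665176}{- \frac{6653}{15854}} = \sqrt{181563} \left(- \frac{1}{4708416}\right) - - \frac{26399700304}{6653} = - \frac{\sqrt{181563}}{4708416} + \frac{26399700304}{6653} = \frac{26399700304}{6653} - \frac{\sqrt{181563}}{4708416}$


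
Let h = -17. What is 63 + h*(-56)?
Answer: 1015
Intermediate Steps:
63 + h*(-56) = 63 - 17*(-56) = 63 + 952 = 1015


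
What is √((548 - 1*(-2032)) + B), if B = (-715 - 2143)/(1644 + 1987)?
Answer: √34004757982/3631 ≈ 50.786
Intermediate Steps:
B = -2858/3631 ≈ -0.78711
√((548 - 1*(-2032)) + B) = √((548 - 1*(-2032)) - 2858/3631) = √((548 + 2032) - 2858/3631) = √(2580 - 2858/3631) = √(9365122/3631) = √34004757982/3631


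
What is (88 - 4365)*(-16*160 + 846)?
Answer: 7330778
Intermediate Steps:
(88 - 4365)*(-16*160 + 846) = -4277*(-2560 + 846) = -4277*(-1714) = 7330778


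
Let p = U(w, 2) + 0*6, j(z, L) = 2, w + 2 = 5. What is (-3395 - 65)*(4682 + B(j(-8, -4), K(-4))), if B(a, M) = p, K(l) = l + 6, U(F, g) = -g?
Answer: -16192800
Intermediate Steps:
w = 3 (w = -2 + 5 = 3)
K(l) = 6 + l
p = -2 (p = -1*2 + 0*6 = -2 + 0 = -2)
B(a, M) = -2
(-3395 - 65)*(4682 + B(j(-8, -4), K(-4))) = (-3395 - 65)*(4682 - 2) = -3460*4680 = -16192800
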